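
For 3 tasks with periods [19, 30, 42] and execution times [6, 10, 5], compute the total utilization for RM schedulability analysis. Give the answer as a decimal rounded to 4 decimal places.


Compute individual utilizations (exact fractions):
  Task 1: C/T = 6/19 (approx. 0.3158)
  Task 2: C/T = 10/30 = 1/3 (approx. 0.3333)
  Task 3: C/T = 5/42 (approx. 0.119)
Total utilization U = 6/19 + 1/3 + 5/42 = 613/798
Rounded to 4 decimal places: U = 0.7682
RM (Liu & Layland) bound for 3 tasks = 0.779763; compare with U = 613/798 (approx. 0.768170)
U <= bound, so schedulable by RM sufficient condition.

0.7682


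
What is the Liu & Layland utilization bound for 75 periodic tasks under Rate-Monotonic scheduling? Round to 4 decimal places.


Compute 2^(1/75) = 1.0092848012
Subtract 1: 1.0092848012 - 1 = 0.0092848012
Multiply by n: 75 * 0.0092848012 = 0.6963600900
Round to 4 dp: 0.6964

0.6964


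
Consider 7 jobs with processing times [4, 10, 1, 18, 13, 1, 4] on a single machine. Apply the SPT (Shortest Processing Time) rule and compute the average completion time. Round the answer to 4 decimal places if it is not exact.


Sort jobs by processing time (SPT order): [1, 1, 4, 4, 10, 13, 18]
Compute completion times sequentially:
  Job 1: processing = 1, completes at 1
  Job 2: processing = 1, completes at 2
  Job 3: processing = 4, completes at 6
  Job 4: processing = 4, completes at 10
  Job 5: processing = 10, completes at 20
  Job 6: processing = 13, completes at 33
  Job 7: processing = 18, completes at 51
Sum of completion times = 123
Average completion time = 123/7 = 17.5714

17.5714


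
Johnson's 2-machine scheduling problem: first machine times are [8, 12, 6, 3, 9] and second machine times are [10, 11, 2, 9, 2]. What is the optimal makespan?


Apply Johnson's rule:
  Group 1 (a <= b): [(4, 3, 9), (1, 8, 10)]
  Group 2 (a > b): [(2, 12, 11), (3, 6, 2), (5, 9, 2)]
Optimal job order: [4, 1, 2, 3, 5]
Schedule:
  Job 4: M1 done at 3, M2 done at 12
  Job 1: M1 done at 11, M2 done at 22
  Job 2: M1 done at 23, M2 done at 34
  Job 3: M1 done at 29, M2 done at 36
  Job 5: M1 done at 38, M2 done at 40
Makespan = 40

40


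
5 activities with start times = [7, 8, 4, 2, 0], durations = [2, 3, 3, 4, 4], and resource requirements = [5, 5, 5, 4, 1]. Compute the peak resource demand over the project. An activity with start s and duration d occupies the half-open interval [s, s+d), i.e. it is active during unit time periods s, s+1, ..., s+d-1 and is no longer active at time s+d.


Each activity i is active on [start_i, start_i + duration_i).
Compute total resource usage per time slot:
  t=0: active resources = [1], total = 1
  t=1: active resources = [1], total = 1
  t=2: active resources = [4, 1], total = 5
  t=3: active resources = [4, 1], total = 5
  t=4: active resources = [5, 4], total = 9
  t=5: active resources = [5, 4], total = 9
  t=6: active resources = [5], total = 5
  t=7: active resources = [5], total = 5
  t=8: active resources = [5, 5], total = 10
  t=9: active resources = [5], total = 5
  t=10: active resources = [5], total = 5
Peak resource demand = 10

10


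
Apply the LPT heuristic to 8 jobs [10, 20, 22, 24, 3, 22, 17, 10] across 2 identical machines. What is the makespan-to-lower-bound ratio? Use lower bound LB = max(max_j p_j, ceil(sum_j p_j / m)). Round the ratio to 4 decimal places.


LPT order: [24, 22, 22, 20, 17, 10, 10, 3]
Machine loads after assignment: [64, 64]
LPT makespan = 64
Lower bound = max(max_job, ceil(total/2)) = max(24, 64) = 64
Ratio = 64 / 64 = 1.0

1.0


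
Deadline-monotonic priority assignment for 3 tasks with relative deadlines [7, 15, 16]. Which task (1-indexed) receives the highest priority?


Sort tasks by relative deadline (ascending):
  Task 1: deadline = 7
  Task 2: deadline = 15
  Task 3: deadline = 16
Priority order (highest first): [1, 2, 3]
Highest priority task = 1

1


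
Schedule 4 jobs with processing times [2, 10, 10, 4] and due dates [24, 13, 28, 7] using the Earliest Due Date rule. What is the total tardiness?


Sort by due date (EDD order): [(4, 7), (10, 13), (2, 24), (10, 28)]
Compute completion times and tardiness:
  Job 1: p=4, d=7, C=4, tardiness=max(0,4-7)=0
  Job 2: p=10, d=13, C=14, tardiness=max(0,14-13)=1
  Job 3: p=2, d=24, C=16, tardiness=max(0,16-24)=0
  Job 4: p=10, d=28, C=26, tardiness=max(0,26-28)=0
Total tardiness = 1

1


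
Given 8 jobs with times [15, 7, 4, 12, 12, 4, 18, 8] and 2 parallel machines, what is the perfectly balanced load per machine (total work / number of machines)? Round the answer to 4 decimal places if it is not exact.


Total processing time = 15 + 7 + 4 + 12 + 12 + 4 + 18 + 8 = 80
Number of machines = 2
Ideal balanced load = 80 / 2 = 40.0

40.0


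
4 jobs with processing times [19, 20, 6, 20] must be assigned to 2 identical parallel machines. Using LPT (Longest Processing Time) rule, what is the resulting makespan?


Sort jobs in decreasing order (LPT): [20, 20, 19, 6]
Assign each job to the least loaded machine:
  Machine 1: jobs [20, 19], load = 39
  Machine 2: jobs [20, 6], load = 26
Makespan = max load = 39

39


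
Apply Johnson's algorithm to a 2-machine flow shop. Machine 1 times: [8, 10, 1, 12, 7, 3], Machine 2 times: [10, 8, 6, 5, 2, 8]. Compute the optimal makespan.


Apply Johnson's rule:
  Group 1 (a <= b): [(3, 1, 6), (6, 3, 8), (1, 8, 10)]
  Group 2 (a > b): [(2, 10, 8), (4, 12, 5), (5, 7, 2)]
Optimal job order: [3, 6, 1, 2, 4, 5]
Schedule:
  Job 3: M1 done at 1, M2 done at 7
  Job 6: M1 done at 4, M2 done at 15
  Job 1: M1 done at 12, M2 done at 25
  Job 2: M1 done at 22, M2 done at 33
  Job 4: M1 done at 34, M2 done at 39
  Job 5: M1 done at 41, M2 done at 43
Makespan = 43

43


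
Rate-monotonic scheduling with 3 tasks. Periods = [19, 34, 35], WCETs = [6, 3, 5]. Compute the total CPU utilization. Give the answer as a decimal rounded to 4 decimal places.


Compute individual utilizations (exact fractions):
  Task 1: C/T = 6/19 (approx. 0.3158)
  Task 2: C/T = 3/34 (approx. 0.0882)
  Task 3: C/T = 5/35 = 1/7 (approx. 0.1429)
Total utilization U = 6/19 + 3/34 + 1/7 = 2473/4522
Rounded to 4 decimal places: U = 0.5469
RM (Liu & Layland) bound for 3 tasks = 0.779763; compare with U = 2473/4522 (approx. 0.546882)
U <= bound, so schedulable by RM sufficient condition.

0.5469


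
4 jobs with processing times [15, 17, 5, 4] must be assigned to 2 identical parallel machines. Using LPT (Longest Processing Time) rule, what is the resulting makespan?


Sort jobs in decreasing order (LPT): [17, 15, 5, 4]
Assign each job to the least loaded machine:
  Machine 1: jobs [17, 4], load = 21
  Machine 2: jobs [15, 5], load = 20
Makespan = max load = 21

21


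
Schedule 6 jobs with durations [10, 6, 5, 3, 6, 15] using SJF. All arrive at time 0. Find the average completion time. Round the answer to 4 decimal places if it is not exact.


SJF order (ascending): [3, 5, 6, 6, 10, 15]
Completion times:
  Job 1: burst=3, C=3
  Job 2: burst=5, C=8
  Job 3: burst=6, C=14
  Job 4: burst=6, C=20
  Job 5: burst=10, C=30
  Job 6: burst=15, C=45
Average completion = 120/6 = 20.0

20.0


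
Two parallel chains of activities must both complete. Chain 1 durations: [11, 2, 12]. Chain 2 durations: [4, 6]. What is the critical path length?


Path A total = 11 + 2 + 12 = 25
Path B total = 4 + 6 = 10
Critical path = longest path = max(25, 10) = 25

25


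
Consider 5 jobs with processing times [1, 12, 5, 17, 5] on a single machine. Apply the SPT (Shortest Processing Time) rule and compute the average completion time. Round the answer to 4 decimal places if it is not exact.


Sort jobs by processing time (SPT order): [1, 5, 5, 12, 17]
Compute completion times sequentially:
  Job 1: processing = 1, completes at 1
  Job 2: processing = 5, completes at 6
  Job 3: processing = 5, completes at 11
  Job 4: processing = 12, completes at 23
  Job 5: processing = 17, completes at 40
Sum of completion times = 81
Average completion time = 81/5 = 16.2

16.2


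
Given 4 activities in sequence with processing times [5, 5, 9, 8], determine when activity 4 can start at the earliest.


Activity 4 starts after activities 1 through 3 complete.
Predecessor durations: [5, 5, 9]
ES = 5 + 5 + 9 = 19

19


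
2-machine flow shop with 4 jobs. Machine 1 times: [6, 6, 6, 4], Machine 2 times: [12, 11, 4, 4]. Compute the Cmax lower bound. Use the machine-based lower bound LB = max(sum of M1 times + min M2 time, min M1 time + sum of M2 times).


LB1 = sum(M1 times) + min(M2 times) = 22 + 4 = 26
LB2 = min(M1 times) + sum(M2 times) = 4 + 31 = 35
Lower bound = max(LB1, LB2) = max(26, 35) = 35

35


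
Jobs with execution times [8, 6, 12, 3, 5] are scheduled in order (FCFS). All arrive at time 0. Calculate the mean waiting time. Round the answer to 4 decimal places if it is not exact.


FCFS order (as given): [8, 6, 12, 3, 5]
Waiting times:
  Job 1: wait = 0
  Job 2: wait = 8
  Job 3: wait = 14
  Job 4: wait = 26
  Job 5: wait = 29
Sum of waiting times = 77
Average waiting time = 77/5 = 15.4

15.4


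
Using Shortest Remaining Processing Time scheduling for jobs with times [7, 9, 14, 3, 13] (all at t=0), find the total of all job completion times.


Since all jobs arrive at t=0, SRPT equals SPT ordering.
SPT order: [3, 7, 9, 13, 14]
Completion times:
  Job 1: p=3, C=3
  Job 2: p=7, C=10
  Job 3: p=9, C=19
  Job 4: p=13, C=32
  Job 5: p=14, C=46
Total completion time = 3 + 10 + 19 + 32 + 46 = 110

110


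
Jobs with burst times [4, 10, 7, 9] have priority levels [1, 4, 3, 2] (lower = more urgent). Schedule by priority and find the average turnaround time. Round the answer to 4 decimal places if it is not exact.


Sort by priority (ascending = highest first):
Order: [(1, 4), (2, 9), (3, 7), (4, 10)]
Completion times:
  Priority 1, burst=4, C=4
  Priority 2, burst=9, C=13
  Priority 3, burst=7, C=20
  Priority 4, burst=10, C=30
Average turnaround = 67/4 = 16.75

16.75


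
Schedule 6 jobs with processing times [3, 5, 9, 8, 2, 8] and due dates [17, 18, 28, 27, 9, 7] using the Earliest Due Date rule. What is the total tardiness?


Sort by due date (EDD order): [(8, 7), (2, 9), (3, 17), (5, 18), (8, 27), (9, 28)]
Compute completion times and tardiness:
  Job 1: p=8, d=7, C=8, tardiness=max(0,8-7)=1
  Job 2: p=2, d=9, C=10, tardiness=max(0,10-9)=1
  Job 3: p=3, d=17, C=13, tardiness=max(0,13-17)=0
  Job 4: p=5, d=18, C=18, tardiness=max(0,18-18)=0
  Job 5: p=8, d=27, C=26, tardiness=max(0,26-27)=0
  Job 6: p=9, d=28, C=35, tardiness=max(0,35-28)=7
Total tardiness = 9

9


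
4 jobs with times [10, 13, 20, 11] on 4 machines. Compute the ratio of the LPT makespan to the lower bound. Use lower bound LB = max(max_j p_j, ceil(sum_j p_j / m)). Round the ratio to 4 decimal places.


LPT order: [20, 13, 11, 10]
Machine loads after assignment: [20, 13, 11, 10]
LPT makespan = 20
Lower bound = max(max_job, ceil(total/4)) = max(20, 14) = 20
Ratio = 20 / 20 = 1.0

1.0


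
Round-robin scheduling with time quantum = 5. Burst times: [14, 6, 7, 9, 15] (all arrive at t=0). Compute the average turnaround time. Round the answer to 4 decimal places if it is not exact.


Time quantum = 5
Execution trace:
  J1 runs 5 units, time = 5
  J2 runs 5 units, time = 10
  J3 runs 5 units, time = 15
  J4 runs 5 units, time = 20
  J5 runs 5 units, time = 25
  J1 runs 5 units, time = 30
  J2 runs 1 units, time = 31
  J3 runs 2 units, time = 33
  J4 runs 4 units, time = 37
  J5 runs 5 units, time = 42
  J1 runs 4 units, time = 46
  J5 runs 5 units, time = 51
Finish times: [46, 31, 33, 37, 51]
Average turnaround = 198/5 = 39.6

39.6


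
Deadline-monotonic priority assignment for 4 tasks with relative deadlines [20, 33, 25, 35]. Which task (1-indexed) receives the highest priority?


Sort tasks by relative deadline (ascending):
  Task 1: deadline = 20
  Task 3: deadline = 25
  Task 2: deadline = 33
  Task 4: deadline = 35
Priority order (highest first): [1, 3, 2, 4]
Highest priority task = 1

1


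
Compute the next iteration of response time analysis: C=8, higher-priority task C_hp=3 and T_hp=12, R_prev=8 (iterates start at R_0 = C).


R_next = C + ceil(R_prev / T_hp) * C_hp
ceil(8 / 12) = ceil(0.6667) = 1
Interference = 1 * 3 = 3
R_next = 8 + 3 = 11

11


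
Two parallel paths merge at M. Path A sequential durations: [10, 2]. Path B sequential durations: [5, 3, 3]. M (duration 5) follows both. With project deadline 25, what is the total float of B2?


Forward pass: ES(B2) = sum of predecessors on chain B = 5
EF = ES + duration = 5 + 3 = 8
Backward pass: LF(M) = deadline = 25; LS(M) = 25 - 5 = 20
LF(B2) = LS(M) - sum(successors on chain B) = 20 - 3 = 17
LS = LF - duration = 17 - 3 = 14
Total float = LS - ES = 14 - 5 = 9

9


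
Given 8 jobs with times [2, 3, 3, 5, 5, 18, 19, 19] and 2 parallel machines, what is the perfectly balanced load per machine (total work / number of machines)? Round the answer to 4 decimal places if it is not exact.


Total processing time = 2 + 3 + 3 + 5 + 5 + 18 + 19 + 19 = 74
Number of machines = 2
Ideal balanced load = 74 / 2 = 37.0

37.0


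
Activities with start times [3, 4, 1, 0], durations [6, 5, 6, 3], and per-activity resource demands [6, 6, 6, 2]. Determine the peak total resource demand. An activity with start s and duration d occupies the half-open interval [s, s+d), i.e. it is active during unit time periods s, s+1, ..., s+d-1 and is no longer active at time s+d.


Each activity i is active on [start_i, start_i + duration_i).
Compute total resource usage per time slot:
  t=0: active resources = [2], total = 2
  t=1: active resources = [6, 2], total = 8
  t=2: active resources = [6, 2], total = 8
  t=3: active resources = [6, 6], total = 12
  t=4: active resources = [6, 6, 6], total = 18
  t=5: active resources = [6, 6, 6], total = 18
  t=6: active resources = [6, 6, 6], total = 18
  t=7: active resources = [6, 6], total = 12
  t=8: active resources = [6, 6], total = 12
Peak resource demand = 18

18


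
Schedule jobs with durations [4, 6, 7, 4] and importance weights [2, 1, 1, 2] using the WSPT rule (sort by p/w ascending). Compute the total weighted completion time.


Compute p/w ratios and sort ascending (WSPT): [(4, 2), (4, 2), (6, 1), (7, 1)]
Compute weighted completion times:
  Job (p=4,w=2): C=4, w*C=2*4=8
  Job (p=4,w=2): C=8, w*C=2*8=16
  Job (p=6,w=1): C=14, w*C=1*14=14
  Job (p=7,w=1): C=21, w*C=1*21=21
Total weighted completion time = 59

59


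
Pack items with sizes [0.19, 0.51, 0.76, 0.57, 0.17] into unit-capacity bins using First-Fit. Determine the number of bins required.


Place items sequentially using First-Fit:
  Item 0.19 -> new Bin 1
  Item 0.51 -> Bin 1 (now 0.7)
  Item 0.76 -> new Bin 2
  Item 0.57 -> new Bin 3
  Item 0.17 -> Bin 1 (now 0.87)
Total bins used = 3

3


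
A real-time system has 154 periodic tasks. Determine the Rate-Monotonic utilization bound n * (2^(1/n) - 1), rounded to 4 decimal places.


Compute 2^(1/154) = 1.0045111002
Subtract 1: 1.0045111002 - 1 = 0.0045111002
Multiply by n: 154 * 0.0045111002 = 0.6947094308
Round to 4 dp: 0.6947

0.6947


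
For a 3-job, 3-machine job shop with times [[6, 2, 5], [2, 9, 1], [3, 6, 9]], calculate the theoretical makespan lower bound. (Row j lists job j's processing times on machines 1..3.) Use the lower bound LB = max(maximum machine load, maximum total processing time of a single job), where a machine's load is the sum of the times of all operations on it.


Machine loads:
  Machine 1: 6 + 2 + 3 = 11
  Machine 2: 2 + 9 + 6 = 17
  Machine 3: 5 + 1 + 9 = 15
Max machine load = 17
Job totals:
  Job 1: 13
  Job 2: 12
  Job 3: 18
Max job total = 18
Lower bound = max(17, 18) = 18

18


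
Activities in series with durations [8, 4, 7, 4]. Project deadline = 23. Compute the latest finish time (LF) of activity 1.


LF(activity 1) = deadline - sum of successor durations
Successors: activities 2 through 4 with durations [4, 7, 4]
Sum of successor durations = 15
LF = 23 - 15 = 8

8


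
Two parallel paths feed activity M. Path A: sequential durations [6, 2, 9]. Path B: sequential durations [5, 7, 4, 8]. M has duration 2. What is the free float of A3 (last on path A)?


ES(A3) = sum of predecessors on chain A = 8
EF(A3) = ES + duration = 8 + 9 = 17
Successor of A3 is M. ES(M) = max(sum(A), sum(B)) = max(17, 24) = 24
Free float = ES(successor) - EF(current) = 24 - 17 = 7

7


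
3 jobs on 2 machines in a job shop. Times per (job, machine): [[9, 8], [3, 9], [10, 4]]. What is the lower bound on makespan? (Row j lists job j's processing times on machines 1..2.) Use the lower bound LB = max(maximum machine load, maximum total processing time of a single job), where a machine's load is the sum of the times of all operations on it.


Machine loads:
  Machine 1: 9 + 3 + 10 = 22
  Machine 2: 8 + 9 + 4 = 21
Max machine load = 22
Job totals:
  Job 1: 17
  Job 2: 12
  Job 3: 14
Max job total = 17
Lower bound = max(22, 17) = 22

22


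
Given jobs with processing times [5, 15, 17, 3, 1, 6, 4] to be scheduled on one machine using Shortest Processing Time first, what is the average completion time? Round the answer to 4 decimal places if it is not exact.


Sort jobs by processing time (SPT order): [1, 3, 4, 5, 6, 15, 17]
Compute completion times sequentially:
  Job 1: processing = 1, completes at 1
  Job 2: processing = 3, completes at 4
  Job 3: processing = 4, completes at 8
  Job 4: processing = 5, completes at 13
  Job 5: processing = 6, completes at 19
  Job 6: processing = 15, completes at 34
  Job 7: processing = 17, completes at 51
Sum of completion times = 130
Average completion time = 130/7 = 18.5714

18.5714


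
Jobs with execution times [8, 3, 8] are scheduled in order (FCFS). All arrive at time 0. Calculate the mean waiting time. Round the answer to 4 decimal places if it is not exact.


FCFS order (as given): [8, 3, 8]
Waiting times:
  Job 1: wait = 0
  Job 2: wait = 8
  Job 3: wait = 11
Sum of waiting times = 19
Average waiting time = 19/3 = 6.3333

6.3333


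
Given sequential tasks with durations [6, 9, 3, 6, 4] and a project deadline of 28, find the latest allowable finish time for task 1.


LF(activity 1) = deadline - sum of successor durations
Successors: activities 2 through 5 with durations [9, 3, 6, 4]
Sum of successor durations = 22
LF = 28 - 22 = 6

6


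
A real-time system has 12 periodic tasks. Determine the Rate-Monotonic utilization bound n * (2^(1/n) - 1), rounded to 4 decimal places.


Compute 2^(1/12) = 1.0594630944
Subtract 1: 1.0594630944 - 1 = 0.0594630944
Multiply by n: 12 * 0.0594630944 = 0.7135571328
Round to 4 dp: 0.7136

0.7136


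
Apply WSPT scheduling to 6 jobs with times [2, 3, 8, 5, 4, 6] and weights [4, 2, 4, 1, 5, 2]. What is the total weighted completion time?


Compute p/w ratios and sort ascending (WSPT): [(2, 4), (4, 5), (3, 2), (8, 4), (6, 2), (5, 1)]
Compute weighted completion times:
  Job (p=2,w=4): C=2, w*C=4*2=8
  Job (p=4,w=5): C=6, w*C=5*6=30
  Job (p=3,w=2): C=9, w*C=2*9=18
  Job (p=8,w=4): C=17, w*C=4*17=68
  Job (p=6,w=2): C=23, w*C=2*23=46
  Job (p=5,w=1): C=28, w*C=1*28=28
Total weighted completion time = 198

198


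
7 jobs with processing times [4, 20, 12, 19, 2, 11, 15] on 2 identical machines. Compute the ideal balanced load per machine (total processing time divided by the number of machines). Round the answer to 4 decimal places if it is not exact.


Total processing time = 4 + 20 + 12 + 19 + 2 + 11 + 15 = 83
Number of machines = 2
Ideal balanced load = 83 / 2 = 41.5

41.5


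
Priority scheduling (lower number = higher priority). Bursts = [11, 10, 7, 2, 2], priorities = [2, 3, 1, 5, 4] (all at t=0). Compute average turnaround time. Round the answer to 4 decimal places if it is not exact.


Sort by priority (ascending = highest first):
Order: [(1, 7), (2, 11), (3, 10), (4, 2), (5, 2)]
Completion times:
  Priority 1, burst=7, C=7
  Priority 2, burst=11, C=18
  Priority 3, burst=10, C=28
  Priority 4, burst=2, C=30
  Priority 5, burst=2, C=32
Average turnaround = 115/5 = 23.0

23.0


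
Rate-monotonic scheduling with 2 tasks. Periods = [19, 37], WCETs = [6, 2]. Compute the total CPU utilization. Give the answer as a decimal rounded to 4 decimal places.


Compute individual utilizations (exact fractions):
  Task 1: C/T = 6/19 (approx. 0.3158)
  Task 2: C/T = 2/37 (approx. 0.0541)
Total utilization U = 6/19 + 2/37 = 260/703
Rounded to 4 decimal places: U = 0.3698
RM (Liu & Layland) bound for 2 tasks = 0.828427; compare with U = 260/703 (approx. 0.369844)
U <= bound, so schedulable by RM sufficient condition.

0.3698


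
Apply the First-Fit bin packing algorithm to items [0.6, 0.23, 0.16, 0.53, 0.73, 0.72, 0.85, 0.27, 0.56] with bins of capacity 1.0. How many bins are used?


Place items sequentially using First-Fit:
  Item 0.6 -> new Bin 1
  Item 0.23 -> Bin 1 (now 0.83)
  Item 0.16 -> Bin 1 (now 0.99)
  Item 0.53 -> new Bin 2
  Item 0.73 -> new Bin 3
  Item 0.72 -> new Bin 4
  Item 0.85 -> new Bin 5
  Item 0.27 -> Bin 2 (now 0.8)
  Item 0.56 -> new Bin 6
Total bins used = 6

6


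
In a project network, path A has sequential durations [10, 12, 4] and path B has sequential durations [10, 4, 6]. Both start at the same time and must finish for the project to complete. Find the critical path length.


Path A total = 10 + 12 + 4 = 26
Path B total = 10 + 4 + 6 = 20
Critical path = longest path = max(26, 20) = 26

26


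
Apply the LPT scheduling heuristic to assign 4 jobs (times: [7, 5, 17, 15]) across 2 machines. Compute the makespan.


Sort jobs in decreasing order (LPT): [17, 15, 7, 5]
Assign each job to the least loaded machine:
  Machine 1: jobs [17, 5], load = 22
  Machine 2: jobs [15, 7], load = 22
Makespan = max load = 22

22


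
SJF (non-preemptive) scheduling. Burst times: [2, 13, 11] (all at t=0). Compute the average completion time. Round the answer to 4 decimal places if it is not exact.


SJF order (ascending): [2, 11, 13]
Completion times:
  Job 1: burst=2, C=2
  Job 2: burst=11, C=13
  Job 3: burst=13, C=26
Average completion = 41/3 = 13.6667

13.6667


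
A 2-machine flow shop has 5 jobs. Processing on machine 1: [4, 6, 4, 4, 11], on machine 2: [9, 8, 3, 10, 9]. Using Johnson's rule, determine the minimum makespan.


Apply Johnson's rule:
  Group 1 (a <= b): [(1, 4, 9), (4, 4, 10), (2, 6, 8)]
  Group 2 (a > b): [(5, 11, 9), (3, 4, 3)]
Optimal job order: [1, 4, 2, 5, 3]
Schedule:
  Job 1: M1 done at 4, M2 done at 13
  Job 4: M1 done at 8, M2 done at 23
  Job 2: M1 done at 14, M2 done at 31
  Job 5: M1 done at 25, M2 done at 40
  Job 3: M1 done at 29, M2 done at 43
Makespan = 43

43


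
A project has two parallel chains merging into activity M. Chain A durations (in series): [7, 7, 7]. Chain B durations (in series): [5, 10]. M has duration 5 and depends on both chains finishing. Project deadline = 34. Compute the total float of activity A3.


Forward pass: ES(A3) = sum of predecessors on chain A = 14
EF = ES + duration = 14 + 7 = 21
Backward pass: LF(M) = deadline = 34; LS(M) = 34 - 5 = 29
LF(A3) = LS(M) - sum(successors on chain A) = 29 - 0 = 29
LS = LF - duration = 29 - 7 = 22
Total float = LS - ES = 22 - 14 = 8

8


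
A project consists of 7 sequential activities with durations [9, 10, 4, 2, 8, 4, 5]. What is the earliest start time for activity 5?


Activity 5 starts after activities 1 through 4 complete.
Predecessor durations: [9, 10, 4, 2]
ES = 9 + 10 + 4 + 2 = 25

25


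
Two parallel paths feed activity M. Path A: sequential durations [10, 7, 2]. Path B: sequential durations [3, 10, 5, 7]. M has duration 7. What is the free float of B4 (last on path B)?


ES(B4) = sum of predecessors on chain B = 18
EF(B4) = ES + duration = 18 + 7 = 25
Successor of B4 is M. ES(M) = max(sum(A), sum(B)) = max(19, 25) = 25
Free float = ES(successor) - EF(current) = 25 - 25 = 0

0


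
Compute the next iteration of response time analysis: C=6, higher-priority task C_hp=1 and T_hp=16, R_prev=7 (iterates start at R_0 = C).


R_next = C + ceil(R_prev / T_hp) * C_hp
ceil(7 / 16) = ceil(0.4375) = 1
Interference = 1 * 1 = 1
R_next = 6 + 1 = 7
R_next = R_prev, so the iteration has converged (response time = 7).

7


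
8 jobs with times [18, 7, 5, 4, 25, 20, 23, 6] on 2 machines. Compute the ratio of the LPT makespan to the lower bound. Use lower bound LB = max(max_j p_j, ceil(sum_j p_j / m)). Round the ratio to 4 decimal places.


LPT order: [25, 23, 20, 18, 7, 6, 5, 4]
Machine loads after assignment: [54, 54]
LPT makespan = 54
Lower bound = max(max_job, ceil(total/2)) = max(25, 54) = 54
Ratio = 54 / 54 = 1.0

1.0


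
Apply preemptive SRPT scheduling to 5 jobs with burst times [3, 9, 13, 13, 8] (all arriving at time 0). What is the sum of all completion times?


Since all jobs arrive at t=0, SRPT equals SPT ordering.
SPT order: [3, 8, 9, 13, 13]
Completion times:
  Job 1: p=3, C=3
  Job 2: p=8, C=11
  Job 3: p=9, C=20
  Job 4: p=13, C=33
  Job 5: p=13, C=46
Total completion time = 3 + 11 + 20 + 33 + 46 = 113

113


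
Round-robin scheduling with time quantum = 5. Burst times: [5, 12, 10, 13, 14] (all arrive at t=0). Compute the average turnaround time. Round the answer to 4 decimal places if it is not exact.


Time quantum = 5
Execution trace:
  J1 runs 5 units, time = 5
  J2 runs 5 units, time = 10
  J3 runs 5 units, time = 15
  J4 runs 5 units, time = 20
  J5 runs 5 units, time = 25
  J2 runs 5 units, time = 30
  J3 runs 5 units, time = 35
  J4 runs 5 units, time = 40
  J5 runs 5 units, time = 45
  J2 runs 2 units, time = 47
  J4 runs 3 units, time = 50
  J5 runs 4 units, time = 54
Finish times: [5, 47, 35, 50, 54]
Average turnaround = 191/5 = 38.2

38.2


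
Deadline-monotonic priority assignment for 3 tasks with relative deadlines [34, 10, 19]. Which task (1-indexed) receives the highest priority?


Sort tasks by relative deadline (ascending):
  Task 2: deadline = 10
  Task 3: deadline = 19
  Task 1: deadline = 34
Priority order (highest first): [2, 3, 1]
Highest priority task = 2

2


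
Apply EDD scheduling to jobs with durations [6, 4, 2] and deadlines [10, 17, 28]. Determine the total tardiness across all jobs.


Sort by due date (EDD order): [(6, 10), (4, 17), (2, 28)]
Compute completion times and tardiness:
  Job 1: p=6, d=10, C=6, tardiness=max(0,6-10)=0
  Job 2: p=4, d=17, C=10, tardiness=max(0,10-17)=0
  Job 3: p=2, d=28, C=12, tardiness=max(0,12-28)=0
Total tardiness = 0

0


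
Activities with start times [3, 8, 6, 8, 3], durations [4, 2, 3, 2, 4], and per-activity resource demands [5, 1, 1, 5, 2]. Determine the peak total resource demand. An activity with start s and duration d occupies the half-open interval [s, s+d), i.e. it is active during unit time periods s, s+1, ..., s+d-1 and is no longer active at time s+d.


Each activity i is active on [start_i, start_i + duration_i).
Compute total resource usage per time slot:
  t=0: active resources = [], total = 0
  t=1: active resources = [], total = 0
  t=2: active resources = [], total = 0
  t=3: active resources = [5, 2], total = 7
  t=4: active resources = [5, 2], total = 7
  t=5: active resources = [5, 2], total = 7
  t=6: active resources = [5, 1, 2], total = 8
  t=7: active resources = [1], total = 1
  t=8: active resources = [1, 1, 5], total = 7
  t=9: active resources = [1, 5], total = 6
Peak resource demand = 8

8


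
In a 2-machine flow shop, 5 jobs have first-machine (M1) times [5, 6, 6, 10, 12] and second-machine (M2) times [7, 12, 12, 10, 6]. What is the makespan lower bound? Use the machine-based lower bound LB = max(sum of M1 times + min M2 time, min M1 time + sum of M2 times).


LB1 = sum(M1 times) + min(M2 times) = 39 + 6 = 45
LB2 = min(M1 times) + sum(M2 times) = 5 + 47 = 52
Lower bound = max(LB1, LB2) = max(45, 52) = 52

52


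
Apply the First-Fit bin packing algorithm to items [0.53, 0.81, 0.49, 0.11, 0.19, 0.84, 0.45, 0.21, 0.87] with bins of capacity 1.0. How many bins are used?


Place items sequentially using First-Fit:
  Item 0.53 -> new Bin 1
  Item 0.81 -> new Bin 2
  Item 0.49 -> new Bin 3
  Item 0.11 -> Bin 1 (now 0.64)
  Item 0.19 -> Bin 1 (now 0.83)
  Item 0.84 -> new Bin 4
  Item 0.45 -> Bin 3 (now 0.94)
  Item 0.21 -> new Bin 5
  Item 0.87 -> new Bin 6
Total bins used = 6

6


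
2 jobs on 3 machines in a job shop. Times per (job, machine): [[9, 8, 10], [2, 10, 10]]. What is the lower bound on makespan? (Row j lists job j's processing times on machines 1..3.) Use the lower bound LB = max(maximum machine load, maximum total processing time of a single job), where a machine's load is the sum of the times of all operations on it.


Machine loads:
  Machine 1: 9 + 2 = 11
  Machine 2: 8 + 10 = 18
  Machine 3: 10 + 10 = 20
Max machine load = 20
Job totals:
  Job 1: 27
  Job 2: 22
Max job total = 27
Lower bound = max(20, 27) = 27

27


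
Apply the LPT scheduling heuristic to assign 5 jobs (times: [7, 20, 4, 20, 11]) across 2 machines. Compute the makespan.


Sort jobs in decreasing order (LPT): [20, 20, 11, 7, 4]
Assign each job to the least loaded machine:
  Machine 1: jobs [20, 11], load = 31
  Machine 2: jobs [20, 7, 4], load = 31
Makespan = max load = 31

31


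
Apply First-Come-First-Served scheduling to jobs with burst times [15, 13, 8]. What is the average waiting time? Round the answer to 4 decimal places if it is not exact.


FCFS order (as given): [15, 13, 8]
Waiting times:
  Job 1: wait = 0
  Job 2: wait = 15
  Job 3: wait = 28
Sum of waiting times = 43
Average waiting time = 43/3 = 14.3333

14.3333


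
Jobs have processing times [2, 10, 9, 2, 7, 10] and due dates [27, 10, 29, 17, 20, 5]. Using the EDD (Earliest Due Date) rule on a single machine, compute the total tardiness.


Sort by due date (EDD order): [(10, 5), (10, 10), (2, 17), (7, 20), (2, 27), (9, 29)]
Compute completion times and tardiness:
  Job 1: p=10, d=5, C=10, tardiness=max(0,10-5)=5
  Job 2: p=10, d=10, C=20, tardiness=max(0,20-10)=10
  Job 3: p=2, d=17, C=22, tardiness=max(0,22-17)=5
  Job 4: p=7, d=20, C=29, tardiness=max(0,29-20)=9
  Job 5: p=2, d=27, C=31, tardiness=max(0,31-27)=4
  Job 6: p=9, d=29, C=40, tardiness=max(0,40-29)=11
Total tardiness = 44

44


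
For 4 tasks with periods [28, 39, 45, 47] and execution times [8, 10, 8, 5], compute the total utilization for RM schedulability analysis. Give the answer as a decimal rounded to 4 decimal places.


Compute individual utilizations (exact fractions):
  Task 1: C/T = 8/28 = 2/7 (approx. 0.2857)
  Task 2: C/T = 10/39 (approx. 0.2564)
  Task 3: C/T = 8/45 (approx. 0.1778)
  Task 4: C/T = 5/47 (approx. 0.1064)
Total utilization U = 2/7 + 10/39 + 8/45 + 5/47 = 159031/192465
Rounded to 4 decimal places: U = 0.8263
RM (Liu & Layland) bound for 4 tasks = 0.756828; compare with U = 159031/192465 (approx. 0.826285)
bound < U <= 1, so the RM sufficient condition is not met (inconclusive; an exact test such as response-time analysis is needed).

0.8263


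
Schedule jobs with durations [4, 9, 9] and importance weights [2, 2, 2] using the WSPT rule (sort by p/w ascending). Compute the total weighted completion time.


Compute p/w ratios and sort ascending (WSPT): [(4, 2), (9, 2), (9, 2)]
Compute weighted completion times:
  Job (p=4,w=2): C=4, w*C=2*4=8
  Job (p=9,w=2): C=13, w*C=2*13=26
  Job (p=9,w=2): C=22, w*C=2*22=44
Total weighted completion time = 78

78


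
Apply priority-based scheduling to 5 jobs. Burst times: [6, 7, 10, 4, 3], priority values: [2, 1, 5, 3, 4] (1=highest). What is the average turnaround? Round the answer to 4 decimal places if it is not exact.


Sort by priority (ascending = highest first):
Order: [(1, 7), (2, 6), (3, 4), (4, 3), (5, 10)]
Completion times:
  Priority 1, burst=7, C=7
  Priority 2, burst=6, C=13
  Priority 3, burst=4, C=17
  Priority 4, burst=3, C=20
  Priority 5, burst=10, C=30
Average turnaround = 87/5 = 17.4

17.4


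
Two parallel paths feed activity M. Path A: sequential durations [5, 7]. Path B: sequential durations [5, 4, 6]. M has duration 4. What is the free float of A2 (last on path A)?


ES(A2) = sum of predecessors on chain A = 5
EF(A2) = ES + duration = 5 + 7 = 12
Successor of A2 is M. ES(M) = max(sum(A), sum(B)) = max(12, 15) = 15
Free float = ES(successor) - EF(current) = 15 - 12 = 3

3


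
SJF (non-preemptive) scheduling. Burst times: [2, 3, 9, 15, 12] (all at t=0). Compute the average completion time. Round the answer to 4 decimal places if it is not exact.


SJF order (ascending): [2, 3, 9, 12, 15]
Completion times:
  Job 1: burst=2, C=2
  Job 2: burst=3, C=5
  Job 3: burst=9, C=14
  Job 4: burst=12, C=26
  Job 5: burst=15, C=41
Average completion = 88/5 = 17.6

17.6


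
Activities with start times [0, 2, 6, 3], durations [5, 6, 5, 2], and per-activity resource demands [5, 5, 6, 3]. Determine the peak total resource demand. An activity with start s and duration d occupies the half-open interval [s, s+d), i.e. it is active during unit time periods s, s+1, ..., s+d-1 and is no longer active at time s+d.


Each activity i is active on [start_i, start_i + duration_i).
Compute total resource usage per time slot:
  t=0: active resources = [5], total = 5
  t=1: active resources = [5], total = 5
  t=2: active resources = [5, 5], total = 10
  t=3: active resources = [5, 5, 3], total = 13
  t=4: active resources = [5, 5, 3], total = 13
  t=5: active resources = [5], total = 5
  t=6: active resources = [5, 6], total = 11
  t=7: active resources = [5, 6], total = 11
  t=8: active resources = [6], total = 6
  t=9: active resources = [6], total = 6
  t=10: active resources = [6], total = 6
Peak resource demand = 13

13


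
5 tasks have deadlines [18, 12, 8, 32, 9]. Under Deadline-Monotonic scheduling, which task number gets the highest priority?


Sort tasks by relative deadline (ascending):
  Task 3: deadline = 8
  Task 5: deadline = 9
  Task 2: deadline = 12
  Task 1: deadline = 18
  Task 4: deadline = 32
Priority order (highest first): [3, 5, 2, 1, 4]
Highest priority task = 3

3


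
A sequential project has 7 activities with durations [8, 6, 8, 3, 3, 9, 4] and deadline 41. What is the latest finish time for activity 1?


LF(activity 1) = deadline - sum of successor durations
Successors: activities 2 through 7 with durations [6, 8, 3, 3, 9, 4]
Sum of successor durations = 33
LF = 41 - 33 = 8

8


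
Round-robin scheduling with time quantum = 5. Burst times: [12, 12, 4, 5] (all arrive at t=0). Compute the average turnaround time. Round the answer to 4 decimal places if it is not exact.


Time quantum = 5
Execution trace:
  J1 runs 5 units, time = 5
  J2 runs 5 units, time = 10
  J3 runs 4 units, time = 14
  J4 runs 5 units, time = 19
  J1 runs 5 units, time = 24
  J2 runs 5 units, time = 29
  J1 runs 2 units, time = 31
  J2 runs 2 units, time = 33
Finish times: [31, 33, 14, 19]
Average turnaround = 97/4 = 24.25

24.25


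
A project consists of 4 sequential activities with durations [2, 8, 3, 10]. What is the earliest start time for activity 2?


Activity 2 starts after activities 1 through 1 complete.
Predecessor durations: [2]
ES = 2 = 2

2


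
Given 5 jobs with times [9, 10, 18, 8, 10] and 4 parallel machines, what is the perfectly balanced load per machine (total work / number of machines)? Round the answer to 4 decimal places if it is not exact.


Total processing time = 9 + 10 + 18 + 8 + 10 = 55
Number of machines = 4
Ideal balanced load = 55 / 4 = 13.75

13.75


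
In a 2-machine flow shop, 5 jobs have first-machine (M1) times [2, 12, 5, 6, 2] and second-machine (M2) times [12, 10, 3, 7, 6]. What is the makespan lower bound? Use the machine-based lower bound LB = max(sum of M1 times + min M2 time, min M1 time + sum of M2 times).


LB1 = sum(M1 times) + min(M2 times) = 27 + 3 = 30
LB2 = min(M1 times) + sum(M2 times) = 2 + 38 = 40
Lower bound = max(LB1, LB2) = max(30, 40) = 40

40


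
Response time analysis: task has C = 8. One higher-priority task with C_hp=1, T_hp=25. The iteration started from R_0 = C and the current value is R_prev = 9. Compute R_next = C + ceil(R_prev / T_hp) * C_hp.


R_next = C + ceil(R_prev / T_hp) * C_hp
ceil(9 / 25) = ceil(0.36) = 1
Interference = 1 * 1 = 1
R_next = 8 + 1 = 9
R_next = R_prev, so the iteration has converged (response time = 9).

9


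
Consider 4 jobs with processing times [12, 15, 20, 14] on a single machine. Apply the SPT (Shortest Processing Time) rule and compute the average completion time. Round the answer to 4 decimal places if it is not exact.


Sort jobs by processing time (SPT order): [12, 14, 15, 20]
Compute completion times sequentially:
  Job 1: processing = 12, completes at 12
  Job 2: processing = 14, completes at 26
  Job 3: processing = 15, completes at 41
  Job 4: processing = 20, completes at 61
Sum of completion times = 140
Average completion time = 140/4 = 35.0

35.0


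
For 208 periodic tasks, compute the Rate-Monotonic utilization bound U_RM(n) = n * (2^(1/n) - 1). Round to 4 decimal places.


Compute 2^(1/208) = 1.0033379971
Subtract 1: 1.0033379971 - 1 = 0.0033379971
Multiply by n: 208 * 0.0033379971 = 0.6943033968
Round to 4 dp: 0.6943

0.6943


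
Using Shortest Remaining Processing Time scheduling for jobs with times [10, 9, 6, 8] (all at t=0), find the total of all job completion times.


Since all jobs arrive at t=0, SRPT equals SPT ordering.
SPT order: [6, 8, 9, 10]
Completion times:
  Job 1: p=6, C=6
  Job 2: p=8, C=14
  Job 3: p=9, C=23
  Job 4: p=10, C=33
Total completion time = 6 + 14 + 23 + 33 = 76

76


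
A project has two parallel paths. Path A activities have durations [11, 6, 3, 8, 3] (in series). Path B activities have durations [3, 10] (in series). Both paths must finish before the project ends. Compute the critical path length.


Path A total = 11 + 6 + 3 + 8 + 3 = 31
Path B total = 3 + 10 = 13
Critical path = longest path = max(31, 13) = 31

31


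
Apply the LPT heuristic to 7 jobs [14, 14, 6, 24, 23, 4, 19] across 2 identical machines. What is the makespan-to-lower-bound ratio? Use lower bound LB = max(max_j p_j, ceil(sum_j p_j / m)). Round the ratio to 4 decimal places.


LPT order: [24, 23, 19, 14, 14, 6, 4]
Machine loads after assignment: [52, 52]
LPT makespan = 52
Lower bound = max(max_job, ceil(total/2)) = max(24, 52) = 52
Ratio = 52 / 52 = 1.0

1.0


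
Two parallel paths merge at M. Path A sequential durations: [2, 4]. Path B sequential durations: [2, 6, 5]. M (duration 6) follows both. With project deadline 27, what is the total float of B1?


Forward pass: ES(B1) = sum of predecessors on chain B = 0
EF = ES + duration = 0 + 2 = 2
Backward pass: LF(M) = deadline = 27; LS(M) = 27 - 6 = 21
LF(B1) = LS(M) - sum(successors on chain B) = 21 - 11 = 10
LS = LF - duration = 10 - 2 = 8
Total float = LS - ES = 8 - 0 = 8

8


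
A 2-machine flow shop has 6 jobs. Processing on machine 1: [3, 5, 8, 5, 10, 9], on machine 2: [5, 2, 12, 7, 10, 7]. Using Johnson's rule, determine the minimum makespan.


Apply Johnson's rule:
  Group 1 (a <= b): [(1, 3, 5), (4, 5, 7), (3, 8, 12), (5, 10, 10)]
  Group 2 (a > b): [(6, 9, 7), (2, 5, 2)]
Optimal job order: [1, 4, 3, 5, 6, 2]
Schedule:
  Job 1: M1 done at 3, M2 done at 8
  Job 4: M1 done at 8, M2 done at 15
  Job 3: M1 done at 16, M2 done at 28
  Job 5: M1 done at 26, M2 done at 38
  Job 6: M1 done at 35, M2 done at 45
  Job 2: M1 done at 40, M2 done at 47
Makespan = 47

47


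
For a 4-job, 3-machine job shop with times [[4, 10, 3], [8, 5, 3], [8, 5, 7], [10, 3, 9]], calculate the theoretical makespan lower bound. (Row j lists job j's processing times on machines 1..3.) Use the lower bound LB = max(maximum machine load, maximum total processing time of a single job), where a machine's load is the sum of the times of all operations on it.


Machine loads:
  Machine 1: 4 + 8 + 8 + 10 = 30
  Machine 2: 10 + 5 + 5 + 3 = 23
  Machine 3: 3 + 3 + 7 + 9 = 22
Max machine load = 30
Job totals:
  Job 1: 17
  Job 2: 16
  Job 3: 20
  Job 4: 22
Max job total = 22
Lower bound = max(30, 22) = 30

30


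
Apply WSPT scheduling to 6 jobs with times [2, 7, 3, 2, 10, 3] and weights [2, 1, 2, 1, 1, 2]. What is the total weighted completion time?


Compute p/w ratios and sort ascending (WSPT): [(2, 2), (3, 2), (3, 2), (2, 1), (7, 1), (10, 1)]
Compute weighted completion times:
  Job (p=2,w=2): C=2, w*C=2*2=4
  Job (p=3,w=2): C=5, w*C=2*5=10
  Job (p=3,w=2): C=8, w*C=2*8=16
  Job (p=2,w=1): C=10, w*C=1*10=10
  Job (p=7,w=1): C=17, w*C=1*17=17
  Job (p=10,w=1): C=27, w*C=1*27=27
Total weighted completion time = 84

84
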